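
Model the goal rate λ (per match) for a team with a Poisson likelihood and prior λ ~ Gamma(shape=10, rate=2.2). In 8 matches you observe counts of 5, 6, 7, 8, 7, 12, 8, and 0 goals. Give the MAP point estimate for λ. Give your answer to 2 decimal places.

λ̂_MAP = 6.08

Σxᵢ = 5+6+7+8+7+12+8+0 = 53, with n = 8.
Posterior ∝ λ^9e^(−2.2λ) · λ^53e^(−8λ) = λ^62e^(−10.2λ), i.e. Gamma(shape=63, rate=10.2).
The mode of a Gamma(a, b) with a ≥ 1 (shape–rate) is (a−1)/b = 62/10.2 ≈ 6.08.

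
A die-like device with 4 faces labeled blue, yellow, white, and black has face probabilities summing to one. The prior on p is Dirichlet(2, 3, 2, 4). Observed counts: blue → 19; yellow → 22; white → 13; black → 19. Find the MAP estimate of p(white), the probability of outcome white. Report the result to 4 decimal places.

The posterior is Dirichlet(αᵢ + nᵢ) = Dirichlet(21, 25, 15, 23).
For a Dirichlet(a₁,…,a_K) with all aᵢ > 1, the mode has j-th component (aⱼ − 1)/(Σaᵢ − K).
Here Σaᵢ = 84 and K = 4, so p(white) = (15 − 1)/(84 − 4) = 14/80 ≈ 0.1750.

MAP estimate of p(white) = 0.1750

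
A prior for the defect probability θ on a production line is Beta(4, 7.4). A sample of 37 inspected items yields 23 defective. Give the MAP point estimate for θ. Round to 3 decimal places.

Prior: Beta(4, 7.4).
Data: 23 successes in 37 trials. The binomial likelihood contributes θ^23(1−θ)^14, so the posterior is Beta(4+23, 7.4+14) = Beta(27, 21.4).
For Beta(a, b) with a, b > 1 the mode is (a−1)/(a+b−2) = 26/46.4 ≈ 0.560.

θ̂_MAP = 0.560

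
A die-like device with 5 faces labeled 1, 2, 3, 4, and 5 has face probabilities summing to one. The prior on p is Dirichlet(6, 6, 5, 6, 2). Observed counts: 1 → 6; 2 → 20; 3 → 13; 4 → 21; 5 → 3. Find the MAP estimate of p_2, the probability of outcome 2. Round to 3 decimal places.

MAP estimate: 0.301

The posterior is Dirichlet(αᵢ + nᵢ) = Dirichlet(12, 26, 18, 27, 5).
For a Dirichlet(a₁,…,a_K) with all aᵢ > 1, the mode has j-th component (aⱼ − 1)/(Σaᵢ − K).
Here Σaᵢ = 88 and K = 5, so p_2 = (26 − 1)/(88 − 5) = 25/83 ≈ 0.301.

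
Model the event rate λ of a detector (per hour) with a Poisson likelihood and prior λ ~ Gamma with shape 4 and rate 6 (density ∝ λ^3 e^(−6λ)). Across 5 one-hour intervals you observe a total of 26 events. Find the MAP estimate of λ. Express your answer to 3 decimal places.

Σxᵢ = 26, n = 5.
Posterior ∝ λ^3e^(−6λ) · λ^26e^(−5λ) = λ^29e^(−11λ), i.e. Gamma(shape=30, rate=11).
The mode of a Gamma(a, b) with a ≥ 1 (shape–rate) is (a−1)/b = 29/11 ≈ 2.636.

λ̂_MAP = 2.636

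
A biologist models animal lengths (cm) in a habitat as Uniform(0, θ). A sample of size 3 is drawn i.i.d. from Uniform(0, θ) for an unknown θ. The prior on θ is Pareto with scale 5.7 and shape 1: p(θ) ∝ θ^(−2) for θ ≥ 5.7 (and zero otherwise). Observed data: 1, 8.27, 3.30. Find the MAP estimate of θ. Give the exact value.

The Uniform(0, θ) likelihood is θ^(−n) for θ ≥ max(xᵢ), zero otherwise. Here max(xᵢ) = 8.27.
Posterior ∝ θ^(−2) · θ^(−3) = θ^(−5) on θ ≥ max(5.7, 8.27) = 8.27.
This density is strictly decreasing in θ, so the posterior mode lies at the lower boundary of the support.

θ̂_MAP = 8.27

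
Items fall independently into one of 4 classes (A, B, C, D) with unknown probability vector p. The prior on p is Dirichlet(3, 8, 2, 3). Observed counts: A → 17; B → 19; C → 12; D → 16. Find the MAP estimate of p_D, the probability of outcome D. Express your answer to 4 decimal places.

MAP estimate of p_D = 0.2368

The posterior is Dirichlet(αᵢ + nᵢ) = Dirichlet(20, 27, 14, 19).
For a Dirichlet(a₁,…,a_K) with all aᵢ > 1, the mode has j-th component (aⱼ − 1)/(Σaᵢ − K).
Here Σaᵢ = 80 and K = 4, so p_D = (19 − 1)/(80 − 4) = 18/76 ≈ 0.2368.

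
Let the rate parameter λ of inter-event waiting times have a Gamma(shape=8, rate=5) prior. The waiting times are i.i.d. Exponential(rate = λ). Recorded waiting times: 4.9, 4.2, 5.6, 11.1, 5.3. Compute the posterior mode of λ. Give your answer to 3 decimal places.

λ̂_MAP = 0.332

The Exponential(rate=λ) likelihood is ∝ λ^n e^(−λΣtᵢ). Here n = 5 and Σtᵢ = 4.9 + 4.2 + 5.6 + 11.1 + 5.3 = 31.1.
Posterior ∝ λ^7e^(−5λ) · λ^5e^(−31.1λ) = λ^12e^(−36.1λ), i.e. Gamma(13, 36.1).
Mode = (a−1)/b = 12/36.1 ≈ 0.332.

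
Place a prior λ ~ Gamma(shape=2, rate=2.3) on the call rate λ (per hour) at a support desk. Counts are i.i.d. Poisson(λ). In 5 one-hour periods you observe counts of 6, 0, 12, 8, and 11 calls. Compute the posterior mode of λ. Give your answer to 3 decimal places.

Σxᵢ = 6+0+12+8+11 = 37, with n = 5.
Posterior ∝ λe^(−2.3λ) · λ^37e^(−5λ) = λ^38e^(−7.3λ), i.e. Gamma(shape=39, rate=7.3).
The mode of a Gamma(a, b) with a ≥ 1 (shape–rate) is (a−1)/b = 38/7.3 ≈ 5.205.

λ̂_MAP = 5.205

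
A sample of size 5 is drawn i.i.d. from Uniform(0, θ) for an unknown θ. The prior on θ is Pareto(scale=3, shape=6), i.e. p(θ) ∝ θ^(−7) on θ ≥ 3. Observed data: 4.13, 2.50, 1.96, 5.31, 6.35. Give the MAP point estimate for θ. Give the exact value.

θ̂_MAP = 6.35

The Uniform(0, θ) likelihood is θ^(−n) for θ ≥ max(xᵢ), zero otherwise. Here max(xᵢ) = 6.35.
Posterior ∝ θ^(−7) · θ^(−5) = θ^(−12) on θ ≥ max(3, 6.35) = 6.35.
This density is strictly decreasing in θ, so the posterior mode lies at the lower boundary of the support.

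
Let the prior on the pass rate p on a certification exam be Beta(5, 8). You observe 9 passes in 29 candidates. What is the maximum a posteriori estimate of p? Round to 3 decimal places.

p̂_MAP = 0.325

Prior: Beta(5, 8).
Data: 9 successes in 29 trials. The binomial likelihood contributes p^9(1−p)^20, so the posterior is Beta(5+9, 8+20) = Beta(14, 28).
For Beta(a, b) with a, b > 1 the mode is (a−1)/(a+b−2) = 13/40 ≈ 0.325.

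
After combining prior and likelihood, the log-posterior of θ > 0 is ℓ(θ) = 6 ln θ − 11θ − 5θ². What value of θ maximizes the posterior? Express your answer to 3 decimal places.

θ̂_MAP = 0.400

ℓ'(θ) = 6/θ − 11 − 10θ. Setting this to zero and multiplying by θ: 10θ² + 11θ − 6 = 0.
θ = (−11 + √(11² + 4·10·6)) / (2·10) = (−11 + √361) / 20 = (−11 + 19)/20 = 2/5.
ℓ''(θ) = −6/θ² − 10 < 0, confirming a maximum.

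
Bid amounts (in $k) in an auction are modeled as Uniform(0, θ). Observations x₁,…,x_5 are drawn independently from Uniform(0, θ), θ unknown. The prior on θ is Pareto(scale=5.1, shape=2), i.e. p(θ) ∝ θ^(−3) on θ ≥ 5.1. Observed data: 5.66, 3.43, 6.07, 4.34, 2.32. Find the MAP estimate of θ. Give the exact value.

The Uniform(0, θ) likelihood is θ^(−n) for θ ≥ max(xᵢ), zero otherwise. Here max(xᵢ) = 6.07.
Posterior ∝ θ^(−3) · θ^(−5) = θ^(−8) on θ ≥ max(5.1, 6.07) = 6.07.
This density is strictly decreasing in θ, so the posterior mode lies at the lower boundary of the support.

θ̂_MAP = 6.07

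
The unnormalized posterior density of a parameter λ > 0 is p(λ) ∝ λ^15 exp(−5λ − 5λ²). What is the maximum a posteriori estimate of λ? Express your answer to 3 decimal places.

ℓ'(λ) = 15/λ − 5 − 10λ. Setting this to zero and multiplying by λ: 10λ² + 5λ − 15 = 0.
λ = (−5 + √(5² + 4·10·15)) / (2·10) = (−5 + √625) / 20 = (−5 + 25)/20 = 1.
ℓ''(λ) = −15/λ² − 10 < 0, confirming a maximum.

λ̂_MAP = 1.000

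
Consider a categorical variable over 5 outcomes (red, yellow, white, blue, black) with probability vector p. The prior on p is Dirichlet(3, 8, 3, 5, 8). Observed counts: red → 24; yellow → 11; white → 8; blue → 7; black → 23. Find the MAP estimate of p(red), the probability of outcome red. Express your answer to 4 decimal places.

MAP estimate of p(red) = 0.2737

The posterior is Dirichlet(αᵢ + nᵢ) = Dirichlet(27, 19, 11, 12, 31).
For a Dirichlet(a₁,…,a_K) with all aᵢ > 1, the mode has j-th component (aⱼ − 1)/(Σaᵢ − K).
Here Σaᵢ = 100 and K = 5, so p(red) = (27 − 1)/(100 − 5) = 26/95 ≈ 0.2737.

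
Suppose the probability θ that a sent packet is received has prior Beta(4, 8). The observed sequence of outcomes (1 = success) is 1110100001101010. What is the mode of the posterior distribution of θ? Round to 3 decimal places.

Prior: Beta(4, 8).
Data: 8 successes in 16 trials (from the sequence). The binomial likelihood contributes θ^8(1−θ)^8, so the posterior is Beta(4+8, 8+8) = Beta(12, 16).
For Beta(a, b) with a, b > 1 the mode is (a−1)/(a+b−2) = 11/26 ≈ 0.423.

θ̂_MAP = 0.423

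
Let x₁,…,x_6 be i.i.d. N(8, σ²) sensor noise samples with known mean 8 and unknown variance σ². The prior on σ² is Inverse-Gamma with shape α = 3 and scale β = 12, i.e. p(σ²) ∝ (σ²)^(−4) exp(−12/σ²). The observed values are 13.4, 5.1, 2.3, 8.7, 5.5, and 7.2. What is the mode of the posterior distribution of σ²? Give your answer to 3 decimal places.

σ̂²_MAP = 7.246

Sum of squared deviations about the known mean: SS = (13.4−8)² + (5.1−8)² + (2.3−8)² + (8.7−8)² + (5.5−8)² + (7.2−8)² = 77.44.
The Normal likelihood contributes (σ²)^(−n/2) exp(−SS/(2σ²)), so the posterior is Inverse-Gamma(α + n/2, β + SS/2) = Inverse-Gamma(6, 50.72).
The mode of Inverse-Gamma(a, b) is b/(a+1) = 50.72/7 ≈ 7.246.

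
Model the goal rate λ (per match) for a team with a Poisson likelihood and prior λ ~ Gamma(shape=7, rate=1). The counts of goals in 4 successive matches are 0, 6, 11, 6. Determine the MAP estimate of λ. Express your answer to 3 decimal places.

λ̂_MAP = 5.800

Σxᵢ = 0+6+11+6 = 23, with n = 4.
Posterior ∝ λ^6e^(−1λ) · λ^23e^(−4λ) = λ^29e^(−5λ), i.e. Gamma(shape=30, rate=5).
The mode of a Gamma(a, b) with a ≥ 1 (shape–rate) is (a−1)/b = 29/5 ≈ 5.800.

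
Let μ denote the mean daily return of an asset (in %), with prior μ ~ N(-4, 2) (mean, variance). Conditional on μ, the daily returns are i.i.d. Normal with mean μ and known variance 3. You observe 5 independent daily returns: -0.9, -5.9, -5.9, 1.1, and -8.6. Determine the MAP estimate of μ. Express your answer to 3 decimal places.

n = 5; x̄ = ((-0.9) + (-5.9) + (-5.9) + 1.1 + (-8.6))/5 = -20.2/5 = -4.04.
For a Normal prior and Normal likelihood with known variance, the posterior is Normal; its mode equals its mean, the precision-weighted average.
Prior precision 1/σ₀² = 1/2 = 0.5; data precision n/σ² = 5/3.
μ̂ = (0.5·(-4) + (5/3)·(-4.04)) / (0.5 + 5/3) = (-131/15)/(13/6) = -262/65 ≈ -4.031.

μ̂_MAP = -4.031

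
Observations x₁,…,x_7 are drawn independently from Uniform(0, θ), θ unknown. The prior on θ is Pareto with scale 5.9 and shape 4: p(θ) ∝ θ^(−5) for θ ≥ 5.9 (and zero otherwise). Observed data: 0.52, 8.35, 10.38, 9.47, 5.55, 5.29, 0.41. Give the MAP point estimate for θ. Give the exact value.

θ̂_MAP = 10.38

The Uniform(0, θ) likelihood is θ^(−n) for θ ≥ max(xᵢ), zero otherwise. Here max(xᵢ) = 10.38.
Posterior ∝ θ^(−5) · θ^(−7) = θ^(−12) on θ ≥ max(5.9, 10.38) = 10.38.
This density is strictly decreasing in θ, so the posterior mode lies at the lower boundary of the support.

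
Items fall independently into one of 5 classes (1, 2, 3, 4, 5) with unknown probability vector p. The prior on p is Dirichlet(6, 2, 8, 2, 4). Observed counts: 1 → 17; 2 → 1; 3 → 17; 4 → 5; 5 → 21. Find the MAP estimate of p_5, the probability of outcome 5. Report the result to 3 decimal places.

MAP estimate: 0.308

The posterior is Dirichlet(αᵢ + nᵢ) = Dirichlet(23, 3, 25, 7, 25).
For a Dirichlet(a₁,…,a_K) with all aᵢ > 1, the mode has j-th component (aⱼ − 1)/(Σaᵢ − K).
Here Σaᵢ = 83 and K = 5, so p_5 = (25 − 1)/(83 − 5) = 24/78 ≈ 0.308.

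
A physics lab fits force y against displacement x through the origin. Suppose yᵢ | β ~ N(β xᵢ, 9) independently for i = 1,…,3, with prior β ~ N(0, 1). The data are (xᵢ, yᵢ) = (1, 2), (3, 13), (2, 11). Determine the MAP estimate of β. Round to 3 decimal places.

log p(β | y) = −Σ(yᵢ − βxᵢ)²/(2·9) − β²/(2·1) + const.
Setting the derivative to zero: Σxᵢ(yᵢ − βxᵢ)/9 − β/1 = 0, so β = Σxᵢyᵢ / (Σxᵢ² + σ²/τ²).
Σxᵢyᵢ = 1·2 + 3·13 + 2·11 = 63; Σxᵢ² = 14; σ²/τ² = 9.
β̂_MAP = 63 / (14 + 9) = 63/23 ≈ 2.739.

β̂_MAP = 2.739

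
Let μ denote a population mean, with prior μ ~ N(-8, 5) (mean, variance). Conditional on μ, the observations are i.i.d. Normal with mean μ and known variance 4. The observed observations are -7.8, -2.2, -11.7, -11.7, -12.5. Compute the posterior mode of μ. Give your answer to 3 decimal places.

n = 5; x̄ = ((-7.8) + (-2.2) + (-11.7) + (-11.7) + (-12.5))/5 = -45.9/5 = -9.18.
For a Normal prior and Normal likelihood with known variance, the posterior is Normal; its mode equals its mean, the precision-weighted average.
Prior precision 1/σ₀² = 1/5 = 0.2; data precision n/σ² = 5/4 = 1.25.
μ̂ = (0.2·(-8) + 1.25·(-9.18)) / (0.2 + 1.25) = (-13.075)/1.45 = -523/58 ≈ -9.017.

μ̂_MAP = -9.017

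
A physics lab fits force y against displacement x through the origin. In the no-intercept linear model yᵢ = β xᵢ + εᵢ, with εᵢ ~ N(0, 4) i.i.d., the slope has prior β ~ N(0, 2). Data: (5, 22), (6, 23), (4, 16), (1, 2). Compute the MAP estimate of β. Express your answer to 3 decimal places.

log p(β | y) = −Σ(yᵢ − βxᵢ)²/(2·4) − β²/(2·2) + const.
Setting the derivative to zero: Σxᵢ(yᵢ − βxᵢ)/4 − β/2 = 0, so β = Σxᵢyᵢ / (Σxᵢ² + σ²/τ²).
Σxᵢyᵢ = 5·22 + 6·23 + 4·16 + 1·2 = 314; Σxᵢ² = 78; σ²/τ² = 2.
β̂_MAP = 314 / (78 + 2) = 314/80 ≈ 3.925.

β̂_MAP = 3.925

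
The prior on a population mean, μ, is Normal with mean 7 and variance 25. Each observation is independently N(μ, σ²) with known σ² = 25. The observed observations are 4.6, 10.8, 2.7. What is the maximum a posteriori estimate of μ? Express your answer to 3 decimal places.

n = 3; x̄ = (4.6 + 10.8 + 2.7)/3 = 18.1/3 = 181/30 ≈ 6.0333.
For a Normal prior and Normal likelihood with known variance, the posterior is Normal; its mode equals its mean, the precision-weighted average.
Prior precision 1/σ₀² = 1/25 = 0.04; data precision n/σ² = 3/25 = 0.12.
μ̂ = (0.04·7 + 0.12·(181/30)) / (0.04 + 0.12) = 1.004/0.16 = 6.275.

μ̂_MAP = 6.275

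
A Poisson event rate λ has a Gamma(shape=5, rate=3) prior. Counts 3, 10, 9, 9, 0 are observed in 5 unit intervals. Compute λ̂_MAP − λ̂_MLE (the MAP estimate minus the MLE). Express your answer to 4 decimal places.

Σxᵢ = 31. Posterior is Gamma(36, 8); MAP = (36−1)/8 = 35/8 ≈ 4.37500.
MLE = x̄ = 31/5 ≈ 6.20000.
Difference = 35/8 − 31/5 = -73/40 ≈ -1.8250.

MAP − MLE = -1.8250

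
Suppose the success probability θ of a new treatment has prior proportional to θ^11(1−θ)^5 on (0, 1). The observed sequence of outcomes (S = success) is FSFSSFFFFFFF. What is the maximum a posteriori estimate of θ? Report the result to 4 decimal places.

θ̂_MAP = 0.5000

The prior density ∝ θ^11(1−θ)^5 is the kernel of Beta(12, 6).
Data: 3 successes in 12 trials (from the sequence). The binomial likelihood contributes θ^3(1−θ)^9, so the posterior is Beta(12+3, 6+9) = Beta(15, 15).
For Beta(a, b) with a, b > 1 the mode is (a−1)/(a+b−2) = 14/28 ≈ 0.5000.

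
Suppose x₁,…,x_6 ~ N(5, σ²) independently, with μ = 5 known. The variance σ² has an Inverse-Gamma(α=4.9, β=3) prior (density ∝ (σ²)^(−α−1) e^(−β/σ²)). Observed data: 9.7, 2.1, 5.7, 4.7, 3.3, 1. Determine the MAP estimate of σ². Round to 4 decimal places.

σ̂²_MAP = 3.1444

Sum of squared deviations about the known mean: SS = (9.7−5)² + (2.1−5)² + (5.7−5)² + (4.7−5)² + (3.3−5)² + (1−5)² = 49.97.
The Normal likelihood contributes (σ²)^(−n/2) exp(−SS/(2σ²)), so the posterior is Inverse-Gamma(α + n/2, β + SS/2) = Inverse-Gamma(7.9, 27.985).
The mode of Inverse-Gamma(a, b) is b/(a+1) = 27.985/8.9 ≈ 3.1444.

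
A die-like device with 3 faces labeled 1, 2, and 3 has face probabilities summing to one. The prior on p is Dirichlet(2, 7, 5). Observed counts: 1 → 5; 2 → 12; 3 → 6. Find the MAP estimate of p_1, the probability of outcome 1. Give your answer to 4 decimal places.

MAP estimate: 0.1765

The posterior is Dirichlet(αᵢ + nᵢ) = Dirichlet(7, 19, 11).
For a Dirichlet(a₁,…,a_K) with all aᵢ > 1, the mode has j-th component (aⱼ − 1)/(Σaᵢ − K).
Here Σaᵢ = 37 and K = 3, so p_1 = (7 − 1)/(37 − 3) = 6/34 ≈ 0.1765.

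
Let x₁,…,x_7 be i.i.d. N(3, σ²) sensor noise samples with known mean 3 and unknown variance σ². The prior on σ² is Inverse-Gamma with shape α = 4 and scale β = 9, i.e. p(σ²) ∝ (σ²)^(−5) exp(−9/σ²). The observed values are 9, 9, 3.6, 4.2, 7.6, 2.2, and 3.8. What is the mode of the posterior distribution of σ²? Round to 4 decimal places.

Sum of squared deviations about the known mean: SS = (9−3)² + (9−3)² + (3.6−3)² + (4.2−3)² + (7.6−3)² + (2.2−3)² + (3.8−3)² = 96.24.
The Normal likelihood contributes (σ²)^(−n/2) exp(−SS/(2σ²)), so the posterior is Inverse-Gamma(α + n/2, β + SS/2) = Inverse-Gamma(7.5, 57.12).
The mode of Inverse-Gamma(a, b) is b/(a+1) = 57.12/8.5 ≈ 6.7200.

σ̂²_MAP = 6.7200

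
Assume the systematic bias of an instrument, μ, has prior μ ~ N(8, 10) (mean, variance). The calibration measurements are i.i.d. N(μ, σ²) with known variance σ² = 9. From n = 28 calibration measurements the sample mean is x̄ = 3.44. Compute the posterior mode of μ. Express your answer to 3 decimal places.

n = 28, x̄ = 3.44.
For a Normal prior and Normal likelihood with known variance, the posterior is Normal; its mode equals its mean, the precision-weighted average.
Prior precision 1/σ₀² = 1/10 = 0.1; data precision n/σ² = 28/9.
μ̂ = (0.1·8 + (28/9)·3.44) / (0.1 + 28/9) = (2588/225)/(289/90) = 5176/1445 ≈ 3.582.

μ̂_MAP = 3.582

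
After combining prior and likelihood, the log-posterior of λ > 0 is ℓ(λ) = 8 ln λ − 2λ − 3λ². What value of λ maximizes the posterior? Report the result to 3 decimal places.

ℓ'(λ) = 8/λ − 2 − 6λ. Setting this to zero and multiplying by λ: 6λ² + 2λ − 8 = 0.
λ = (−2 + √(2² + 4·6·8)) / (2·6) = (−2 + √196) / 12 = (−2 + 14)/12 = 1.
ℓ''(λ) = −8/λ² − 6 < 0, confirming a maximum.

λ̂_MAP = 1.000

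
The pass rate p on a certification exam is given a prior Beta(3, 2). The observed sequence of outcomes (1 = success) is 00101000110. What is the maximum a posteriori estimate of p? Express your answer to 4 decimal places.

p̂_MAP = 0.4286

Prior: Beta(3, 2).
Data: 4 successes in 11 trials (from the sequence). The binomial likelihood contributes p^4(1−p)^7, so the posterior is Beta(3+4, 2+7) = Beta(7, 9).
For Beta(a, b) with a, b > 1 the mode is (a−1)/(a+b−2) = 6/14 ≈ 0.4286.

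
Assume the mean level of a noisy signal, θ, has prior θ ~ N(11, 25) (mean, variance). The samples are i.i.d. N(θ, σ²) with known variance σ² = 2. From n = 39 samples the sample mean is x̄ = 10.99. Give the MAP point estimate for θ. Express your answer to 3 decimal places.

θ̂_MAP = 10.990

n = 39, x̄ = 10.99.
For a Normal prior and Normal likelihood with known variance, the posterior is Normal; its mode equals its mean, the precision-weighted average.
Prior precision 1/σ₀² = 1/25 = 0.04; data precision n/σ² = 39/2 = 19.5.
θ̂ = (0.04·11 + 19.5·10.99) / (0.04 + 19.5) = 214.745/19.54 = 42949/3908 ≈ 10.990.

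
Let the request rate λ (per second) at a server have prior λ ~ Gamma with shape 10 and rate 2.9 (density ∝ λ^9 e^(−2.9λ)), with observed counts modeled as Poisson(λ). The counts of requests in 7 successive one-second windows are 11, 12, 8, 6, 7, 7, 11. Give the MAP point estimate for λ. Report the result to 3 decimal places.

Σxᵢ = 11+12+8+6+7+7+11 = 62, with n = 7.
Posterior ∝ λ^9e^(−2.9λ) · λ^62e^(−7λ) = λ^71e^(−9.9λ), i.e. Gamma(shape=72, rate=9.9).
The mode of a Gamma(a, b) with a ≥ 1 (shape–rate) is (a−1)/b = 71/9.9 ≈ 7.172.

λ̂_MAP = 7.172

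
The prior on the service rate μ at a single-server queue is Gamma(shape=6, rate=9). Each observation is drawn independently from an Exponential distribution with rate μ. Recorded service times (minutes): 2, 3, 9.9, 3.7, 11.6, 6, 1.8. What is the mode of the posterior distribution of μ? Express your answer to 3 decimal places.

μ̂_MAP = 0.255

The Exponential(rate=μ) likelihood is ∝ μ^n e^(−μΣtᵢ). Here n = 7 and Σtᵢ = 2 + 3 + 9.9 + 3.7 + 11.6 + 6 + 1.8 = 38.
Posterior ∝ μ^5e^(−9μ) · μ^7e^(−38μ) = μ^12e^(−47μ), i.e. Gamma(13, 47).
Mode = (a−1)/b = 12/47 ≈ 0.255.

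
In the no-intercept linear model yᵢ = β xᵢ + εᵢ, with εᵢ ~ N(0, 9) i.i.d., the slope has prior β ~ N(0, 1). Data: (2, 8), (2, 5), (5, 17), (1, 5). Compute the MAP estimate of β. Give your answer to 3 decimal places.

log p(β | y) = −Σ(yᵢ − βxᵢ)²/(2·9) − β²/(2·1) + const.
Setting the derivative to zero: Σxᵢ(yᵢ − βxᵢ)/9 − β/1 = 0, so β = Σxᵢyᵢ / (Σxᵢ² + σ²/τ²).
Σxᵢyᵢ = 2·8 + 2·5 + 5·17 + 1·5 = 116; Σxᵢ² = 34; σ²/τ² = 9.
β̂_MAP = 116 / (34 + 9) = 116/43 ≈ 2.698.

β̂_MAP = 2.698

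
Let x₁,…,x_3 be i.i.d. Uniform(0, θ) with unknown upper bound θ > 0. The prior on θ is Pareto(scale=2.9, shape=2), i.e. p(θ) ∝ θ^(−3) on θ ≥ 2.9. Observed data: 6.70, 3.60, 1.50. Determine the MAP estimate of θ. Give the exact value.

The Uniform(0, θ) likelihood is θ^(−n) for θ ≥ max(xᵢ), zero otherwise. Here max(xᵢ) = 6.70.
Posterior ∝ θ^(−3) · θ^(−3) = θ^(−6) on θ ≥ max(2.9, 6.70) = 6.70.
This density is strictly decreasing in θ, so the posterior mode lies at the lower boundary of the support.

θ̂_MAP = 6.70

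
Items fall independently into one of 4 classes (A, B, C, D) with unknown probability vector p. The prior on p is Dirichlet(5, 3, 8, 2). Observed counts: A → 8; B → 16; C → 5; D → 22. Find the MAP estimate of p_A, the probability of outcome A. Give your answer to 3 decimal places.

MAP estimate of p_A = 0.185

The posterior is Dirichlet(αᵢ + nᵢ) = Dirichlet(13, 19, 13, 24).
For a Dirichlet(a₁,…,a_K) with all aᵢ > 1, the mode has j-th component (aⱼ − 1)/(Σaᵢ − K).
Here Σaᵢ = 69 and K = 4, so p_A = (13 − 1)/(69 − 4) = 12/65 ≈ 0.185.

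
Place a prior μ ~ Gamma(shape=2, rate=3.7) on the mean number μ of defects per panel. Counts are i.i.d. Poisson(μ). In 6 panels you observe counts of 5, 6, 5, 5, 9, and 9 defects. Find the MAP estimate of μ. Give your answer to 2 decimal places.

Σxᵢ = 5+6+5+5+9+9 = 39, with n = 6.
Posterior ∝ μe^(−3.7μ) · μ^39e^(−6μ) = μ^40e^(−9.7μ), i.e. Gamma(shape=41, rate=9.7).
The mode of a Gamma(a, b) with a ≥ 1 (shape–rate) is (a−1)/b = 40/9.7 ≈ 4.12.

μ̂_MAP = 4.12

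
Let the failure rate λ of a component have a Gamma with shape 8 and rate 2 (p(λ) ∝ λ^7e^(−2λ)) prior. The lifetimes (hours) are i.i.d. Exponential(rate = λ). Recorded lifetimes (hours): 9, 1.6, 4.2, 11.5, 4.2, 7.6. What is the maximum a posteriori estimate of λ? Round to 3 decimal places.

The Exponential(rate=λ) likelihood is ∝ λ^n e^(−λΣtᵢ). Here n = 6 and Σtᵢ = 9 + 1.6 + 4.2 + 11.5 + 4.2 + 7.6 = 38.1.
Posterior ∝ λ^7e^(−2λ) · λ^6e^(−38.1λ) = λ^13e^(−40.1λ), i.e. Gamma(14, 40.1).
Mode = (a−1)/b = 13/40.1 ≈ 0.324.

λ̂_MAP = 0.324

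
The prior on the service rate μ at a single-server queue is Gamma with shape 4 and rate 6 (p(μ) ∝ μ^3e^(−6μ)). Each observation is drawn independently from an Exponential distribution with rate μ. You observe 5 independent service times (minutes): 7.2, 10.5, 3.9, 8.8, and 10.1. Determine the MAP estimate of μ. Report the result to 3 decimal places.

The Exponential(rate=μ) likelihood is ∝ μ^n e^(−μΣtᵢ). Here n = 5 and Σtᵢ = 7.2 + 10.5 + 3.9 + 8.8 + 10.1 = 40.5.
Posterior ∝ μ^3e^(−6μ) · μ^5e^(−40.5μ) = μ^8e^(−46.5μ), i.e. Gamma(9, 46.5).
Mode = (a−1)/b = 8/46.5 ≈ 0.172.

μ̂_MAP = 0.172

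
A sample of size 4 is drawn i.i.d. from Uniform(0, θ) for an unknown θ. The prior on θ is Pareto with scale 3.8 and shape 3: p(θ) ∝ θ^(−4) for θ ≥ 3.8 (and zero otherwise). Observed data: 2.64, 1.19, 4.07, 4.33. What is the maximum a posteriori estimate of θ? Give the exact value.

The Uniform(0, θ) likelihood is θ^(−n) for θ ≥ max(xᵢ), zero otherwise. Here max(xᵢ) = 4.33.
Posterior ∝ θ^(−4) · θ^(−4) = θ^(−8) on θ ≥ max(3.8, 4.33) = 4.33.
This density is strictly decreasing in θ, so the posterior mode lies at the lower boundary of the support.

θ̂_MAP = 4.33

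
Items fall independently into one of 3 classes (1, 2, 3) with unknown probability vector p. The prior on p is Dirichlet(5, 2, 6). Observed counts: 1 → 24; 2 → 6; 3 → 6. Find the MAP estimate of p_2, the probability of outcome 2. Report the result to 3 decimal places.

The posterior is Dirichlet(αᵢ + nᵢ) = Dirichlet(29, 8, 12).
For a Dirichlet(a₁,…,a_K) with all aᵢ > 1, the mode has j-th component (aⱼ − 1)/(Σaᵢ − K).
Here Σaᵢ = 49 and K = 3, so p_2 = (8 − 1)/(49 − 3) = 7/46 ≈ 0.152.

MAP estimate: 0.152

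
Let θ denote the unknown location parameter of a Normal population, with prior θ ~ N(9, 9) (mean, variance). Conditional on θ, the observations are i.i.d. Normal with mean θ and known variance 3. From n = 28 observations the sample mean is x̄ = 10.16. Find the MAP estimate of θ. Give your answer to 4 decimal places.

n = 28, x̄ = 10.16.
For a Normal prior and Normal likelihood with known variance, the posterior is Normal; its mode equals its mean, the precision-weighted average.
Prior precision 1/σ₀² = 1/9; data precision n/σ² = 28/3.
θ̂ = ((1/9)·9 + (28/3)·10.16) / (1/9 + 28/3) = (7187/75)/(85/9) = 21561/2125 ≈ 10.1464.

θ̂_MAP = 10.1464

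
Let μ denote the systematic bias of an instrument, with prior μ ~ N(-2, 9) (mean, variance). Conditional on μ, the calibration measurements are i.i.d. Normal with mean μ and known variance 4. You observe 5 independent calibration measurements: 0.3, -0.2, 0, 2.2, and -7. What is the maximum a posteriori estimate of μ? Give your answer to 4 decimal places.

μ̂_MAP = -1.0265

n = 5; x̄ = (0.3 + (-0.2) + 0 + 2.2 + (-7))/5 = -4.7/5 = -0.94.
For a Normal prior and Normal likelihood with known variance, the posterior is Normal; its mode equals its mean, the precision-weighted average.
Prior precision 1/σ₀² = 1/9; data precision n/σ² = 5/4 = 1.25.
μ̂ = ((1/9)·(-2) + 1.25·(-0.94)) / (1/9 + 1.25) = (-503/360)/(49/36) = -503/490 ≈ -1.0265.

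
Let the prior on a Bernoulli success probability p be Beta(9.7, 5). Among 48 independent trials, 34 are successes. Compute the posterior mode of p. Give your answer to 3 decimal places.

Prior: Beta(9.7, 5).
Data: 34 successes in 48 trials. The binomial likelihood contributes p^34(1−p)^14, so the posterior is Beta(9.7+34, 5+14) = Beta(43.7, 19).
For Beta(a, b) with a, b > 1 the mode is (a−1)/(a+b−2) = 42.7/60.7 ≈ 0.703.

p̂_MAP = 0.703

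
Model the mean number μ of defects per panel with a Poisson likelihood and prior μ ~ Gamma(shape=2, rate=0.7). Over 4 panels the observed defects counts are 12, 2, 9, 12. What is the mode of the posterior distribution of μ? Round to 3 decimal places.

μ̂_MAP = 7.660

Σxᵢ = 12+2+9+12 = 35, with n = 4.
Posterior ∝ μe^(−0.7μ) · μ^35e^(−4μ) = μ^36e^(−4.7μ), i.e. Gamma(shape=37, rate=4.7).
The mode of a Gamma(a, b) with a ≥ 1 (shape–rate) is (a−1)/b = 36/4.7 ≈ 7.660.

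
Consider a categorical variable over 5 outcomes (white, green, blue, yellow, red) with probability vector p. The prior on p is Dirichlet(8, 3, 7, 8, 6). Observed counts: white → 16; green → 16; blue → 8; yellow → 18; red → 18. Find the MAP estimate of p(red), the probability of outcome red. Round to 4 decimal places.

The posterior is Dirichlet(αᵢ + nᵢ) = Dirichlet(24, 19, 15, 26, 24).
For a Dirichlet(a₁,…,a_K) with all aᵢ > 1, the mode has j-th component (aⱼ − 1)/(Σaᵢ − K).
Here Σaᵢ = 108 and K = 5, so p(red) = (24 − 1)/(108 − 5) = 23/103 ≈ 0.2233.

MAP estimate of p(red) = 0.2233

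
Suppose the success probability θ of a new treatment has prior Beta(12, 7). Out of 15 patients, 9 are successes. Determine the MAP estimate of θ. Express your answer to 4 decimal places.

θ̂_MAP = 0.6250

Prior: Beta(12, 7).
Data: 9 successes in 15 trials. The binomial likelihood contributes θ^9(1−θ)^6, so the posterior is Beta(12+9, 7+6) = Beta(21, 13).
For Beta(a, b) with a, b > 1 the mode is (a−1)/(a+b−2) = 20/32 ≈ 0.6250.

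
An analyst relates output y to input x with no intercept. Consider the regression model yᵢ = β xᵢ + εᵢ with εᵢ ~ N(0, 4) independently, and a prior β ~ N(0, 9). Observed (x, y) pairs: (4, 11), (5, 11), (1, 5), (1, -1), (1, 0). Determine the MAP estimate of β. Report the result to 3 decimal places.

log p(β | y) = −Σ(yᵢ − βxᵢ)²/(2·4) − β²/(2·9) + const.
Setting the derivative to zero: Σxᵢ(yᵢ − βxᵢ)/4 − β/9 = 0, so β = Σxᵢyᵢ / (Σxᵢ² + σ²/τ²).
Σxᵢyᵢ = 4·11 + 5·11 + 1·5 + 1·(-1) + 1·0 = 103; Σxᵢ² = 44; σ²/τ² = 4/9.
β̂_MAP = 103 / (44 + 4/9) = 103/(400/9) = 927/400 ≈ 2.318.

β̂_MAP = 2.318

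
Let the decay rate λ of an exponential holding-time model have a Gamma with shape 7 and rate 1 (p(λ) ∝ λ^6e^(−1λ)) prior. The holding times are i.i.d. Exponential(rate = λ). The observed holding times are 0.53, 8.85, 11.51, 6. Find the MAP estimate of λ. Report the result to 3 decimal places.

The Exponential(rate=λ) likelihood is ∝ λ^n e^(−λΣtᵢ). Here n = 4 and Σtᵢ = 0.53 + 8.85 + 11.51 + 6 = 26.89.
Posterior ∝ λ^6e^(−1λ) · λ^4e^(−26.89λ) = λ^10e^(−27.89λ), i.e. Gamma(11, 27.89).
Mode = (a−1)/b = 10/27.89 ≈ 0.359.

λ̂_MAP = 0.359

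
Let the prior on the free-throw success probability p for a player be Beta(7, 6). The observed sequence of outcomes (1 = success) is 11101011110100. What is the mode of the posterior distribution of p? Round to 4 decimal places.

p̂_MAP = 0.6000

Prior: Beta(7, 6).
Data: 9 successes in 14 trials (from the sequence). The binomial likelihood contributes p^9(1−p)^5, so the posterior is Beta(7+9, 6+5) = Beta(16, 11).
For Beta(a, b) with a, b > 1 the mode is (a−1)/(a+b−2) = 15/25 ≈ 0.6000.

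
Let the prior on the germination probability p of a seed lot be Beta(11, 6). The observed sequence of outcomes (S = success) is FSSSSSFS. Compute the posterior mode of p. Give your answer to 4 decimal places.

Prior: Beta(11, 6).
Data: 6 successes in 8 trials (from the sequence). The binomial likelihood contributes p^6(1−p)^2, so the posterior is Beta(11+6, 6+2) = Beta(17, 8).
For Beta(a, b) with a, b > 1 the mode is (a−1)/(a+b−2) = 16/23 ≈ 0.6957.

p̂_MAP = 0.6957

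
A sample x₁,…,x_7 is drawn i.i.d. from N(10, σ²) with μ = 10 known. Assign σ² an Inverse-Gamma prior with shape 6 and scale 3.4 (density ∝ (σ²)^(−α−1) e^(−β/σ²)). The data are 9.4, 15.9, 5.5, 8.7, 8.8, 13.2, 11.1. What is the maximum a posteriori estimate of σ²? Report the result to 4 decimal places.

Sum of squared deviations about the known mean: SS = (9.4−10)² + (15.9−10)² + (5.5−10)² + (8.7−10)² + (8.8−10)² + (13.2−10)² + (11.1−10)² = 70.
The Normal likelihood contributes (σ²)^(−n/2) exp(−SS/(2σ²)), so the posterior is Inverse-Gamma(α + n/2, β + SS/2) = Inverse-Gamma(9.5, 38.4).
The mode of Inverse-Gamma(a, b) is b/(a+1) = 38.4/10.5 ≈ 3.6571.

σ̂²_MAP = 3.6571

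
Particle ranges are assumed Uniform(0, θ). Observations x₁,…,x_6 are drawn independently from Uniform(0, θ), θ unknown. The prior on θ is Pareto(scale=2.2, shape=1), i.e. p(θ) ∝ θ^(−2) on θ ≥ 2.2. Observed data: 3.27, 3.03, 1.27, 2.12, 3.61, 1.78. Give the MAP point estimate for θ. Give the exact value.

θ̂_MAP = 3.61

The Uniform(0, θ) likelihood is θ^(−n) for θ ≥ max(xᵢ), zero otherwise. Here max(xᵢ) = 3.61.
Posterior ∝ θ^(−2) · θ^(−6) = θ^(−8) on θ ≥ max(2.2, 3.61) = 3.61.
This density is strictly decreasing in θ, so the posterior mode lies at the lower boundary of the support.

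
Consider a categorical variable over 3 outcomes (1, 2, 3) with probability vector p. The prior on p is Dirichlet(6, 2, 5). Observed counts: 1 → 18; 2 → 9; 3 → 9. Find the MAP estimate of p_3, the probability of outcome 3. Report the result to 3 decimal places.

The posterior is Dirichlet(αᵢ + nᵢ) = Dirichlet(24, 11, 14).
For a Dirichlet(a₁,…,a_K) with all aᵢ > 1, the mode has j-th component (aⱼ − 1)/(Σaᵢ − K).
Here Σaᵢ = 49 and K = 3, so p_3 = (14 − 1)/(49 − 3) = 13/46 ≈ 0.283.

MAP estimate: 0.283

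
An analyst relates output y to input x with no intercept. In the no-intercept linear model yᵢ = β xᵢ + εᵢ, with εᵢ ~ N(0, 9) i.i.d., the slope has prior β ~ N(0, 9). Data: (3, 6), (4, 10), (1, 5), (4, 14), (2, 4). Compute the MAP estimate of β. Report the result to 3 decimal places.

log p(β | y) = −Σ(yᵢ − βxᵢ)²/(2·9) − β²/(2·9) + const.
Setting the derivative to zero: Σxᵢ(yᵢ − βxᵢ)/9 − β/9 = 0, so β = Σxᵢyᵢ / (Σxᵢ² + σ²/τ²).
Σxᵢyᵢ = 3·6 + 4·10 + 1·5 + 4·14 + 2·4 = 127; Σxᵢ² = 46; σ²/τ² = 1.
β̂_MAP = 127 / (46 + 1) = 127/47 ≈ 2.702.

β̂_MAP = 2.702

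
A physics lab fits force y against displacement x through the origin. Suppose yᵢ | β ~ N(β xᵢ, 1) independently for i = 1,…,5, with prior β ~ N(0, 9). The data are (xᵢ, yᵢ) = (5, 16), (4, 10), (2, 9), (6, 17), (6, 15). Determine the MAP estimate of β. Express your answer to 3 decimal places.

log p(β | y) = −Σ(yᵢ − βxᵢ)²/(2·1) − β²/(2·9) + const.
Setting the derivative to zero: Σxᵢ(yᵢ − βxᵢ)/1 − β/9 = 0, so β = Σxᵢyᵢ / (Σxᵢ² + σ²/τ²).
Σxᵢyᵢ = 5·16 + 4·10 + 2·9 + 6·17 + 6·15 = 330; Σxᵢ² = 117; σ²/τ² = 1/9.
β̂_MAP = 330 / (117 + 1/9) = 330/(1054/9) = 1485/527 ≈ 2.818.

β̂_MAP = 2.818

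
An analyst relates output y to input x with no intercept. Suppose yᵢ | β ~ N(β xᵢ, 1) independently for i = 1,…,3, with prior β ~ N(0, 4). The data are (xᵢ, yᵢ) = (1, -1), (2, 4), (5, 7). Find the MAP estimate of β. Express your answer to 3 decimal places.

log p(β | y) = −Σ(yᵢ − βxᵢ)²/(2·1) − β²/(2·4) + const.
Setting the derivative to zero: Σxᵢ(yᵢ − βxᵢ)/1 − β/4 = 0, so β = Σxᵢyᵢ / (Σxᵢ² + σ²/τ²).
Σxᵢyᵢ = 1·(-1) + 2·4 + 5·7 = 42; Σxᵢ² = 30; σ²/τ² = 0.25.
β̂_MAP = 42 / (30 + 0.25) = 42/30.25 ≈ 1.388.

β̂_MAP = 1.388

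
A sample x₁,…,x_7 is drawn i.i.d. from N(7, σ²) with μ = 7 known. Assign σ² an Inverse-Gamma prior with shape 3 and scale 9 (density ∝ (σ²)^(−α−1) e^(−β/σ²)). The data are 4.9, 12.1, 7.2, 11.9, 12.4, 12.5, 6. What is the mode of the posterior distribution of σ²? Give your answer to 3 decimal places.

Sum of squared deviations about the known mean: SS = (4.9−7)² + (12.1−7)² + (7.2−7)² + (11.9−7)² + (12.4−7)² + (12.5−7)² + (6−7)² = 114.88.
The Normal likelihood contributes (σ²)^(−n/2) exp(−SS/(2σ²)), so the posterior is Inverse-Gamma(α + n/2, β + SS/2) = Inverse-Gamma(6.5, 66.44).
The mode of Inverse-Gamma(a, b) is b/(a+1) = 66.44/7.5 ≈ 8.859.

σ̂²_MAP = 8.859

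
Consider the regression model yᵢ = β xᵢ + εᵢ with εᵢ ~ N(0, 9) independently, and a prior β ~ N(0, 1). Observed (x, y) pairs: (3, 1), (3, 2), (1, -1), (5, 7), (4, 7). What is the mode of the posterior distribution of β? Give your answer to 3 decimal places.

β̂_MAP = 1.029

log p(β | y) = −Σ(yᵢ − βxᵢ)²/(2·9) − β²/(2·1) + const.
Setting the derivative to zero: Σxᵢ(yᵢ − βxᵢ)/9 − β/1 = 0, so β = Σxᵢyᵢ / (Σxᵢ² + σ²/τ²).
Σxᵢyᵢ = 3·1 + 3·2 + 1·(-1) + 5·7 + 4·7 = 71; Σxᵢ² = 60; σ²/τ² = 9.
β̂_MAP = 71 / (60 + 9) = 71/69 ≈ 1.029.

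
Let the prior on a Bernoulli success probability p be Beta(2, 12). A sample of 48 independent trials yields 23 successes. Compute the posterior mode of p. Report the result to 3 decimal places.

p̂_MAP = 0.400

Prior: Beta(2, 12).
Data: 23 successes in 48 trials. The binomial likelihood contributes p^23(1−p)^25, so the posterior is Beta(2+23, 12+25) = Beta(25, 37).
For Beta(a, b) with a, b > 1 the mode is (a−1)/(a+b−2) = 24/60 ≈ 0.400.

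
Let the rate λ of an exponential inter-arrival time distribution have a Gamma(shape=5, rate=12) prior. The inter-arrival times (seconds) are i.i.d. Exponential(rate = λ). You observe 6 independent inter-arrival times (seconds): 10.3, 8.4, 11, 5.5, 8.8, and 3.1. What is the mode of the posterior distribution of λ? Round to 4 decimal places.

λ̂_MAP = 0.1692

The Exponential(rate=λ) likelihood is ∝ λ^n e^(−λΣtᵢ). Here n = 6 and Σtᵢ = 10.3 + 8.4 + 11 + 5.5 + 8.8 + 3.1 = 47.1.
Posterior ∝ λ^4e^(−12λ) · λ^6e^(−47.1λ) = λ^10e^(−59.1λ), i.e. Gamma(11, 59.1).
Mode = (a−1)/b = 10/59.1 ≈ 0.1692.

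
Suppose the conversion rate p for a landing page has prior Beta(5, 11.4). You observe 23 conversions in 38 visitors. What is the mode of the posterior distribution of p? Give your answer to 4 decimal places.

p̂_MAP = 0.5153

Prior: Beta(5, 11.4).
Data: 23 successes in 38 trials. The binomial likelihood contributes p^23(1−p)^15, so the posterior is Beta(5+23, 11.4+15) = Beta(28, 26.4).
For Beta(a, b) with a, b > 1 the mode is (a−1)/(a+b−2) = 27/52.4 ≈ 0.5153.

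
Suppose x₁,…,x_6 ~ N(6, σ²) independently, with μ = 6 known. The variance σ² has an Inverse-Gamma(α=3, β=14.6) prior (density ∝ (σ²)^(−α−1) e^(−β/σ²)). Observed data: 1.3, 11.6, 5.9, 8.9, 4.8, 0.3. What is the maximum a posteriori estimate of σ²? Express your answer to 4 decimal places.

σ̂²_MAP = 8.9286

Sum of squared deviations about the known mean: SS = (1.3−6)² + (11.6−6)² + (5.9−6)² + (8.9−6)² + (4.8−6)² + (0.3−6)² = 95.8.
The Normal likelihood contributes (σ²)^(−n/2) exp(−SS/(2σ²)), so the posterior is Inverse-Gamma(α + n/2, β + SS/2) = Inverse-Gamma(6, 62.5).
The mode of Inverse-Gamma(a, b) is b/(a+1) = 62.5/7 ≈ 8.9286.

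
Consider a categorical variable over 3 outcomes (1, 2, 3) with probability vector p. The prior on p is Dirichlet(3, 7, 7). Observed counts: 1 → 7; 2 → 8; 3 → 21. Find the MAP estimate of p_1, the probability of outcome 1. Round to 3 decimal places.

MAP estimate: 0.180

The posterior is Dirichlet(αᵢ + nᵢ) = Dirichlet(10, 15, 28).
For a Dirichlet(a₁,…,a_K) with all aᵢ > 1, the mode has j-th component (aⱼ − 1)/(Σaᵢ − K).
Here Σaᵢ = 53 and K = 3, so p_1 = (10 − 1)/(53 − 3) = 9/50 ≈ 0.180.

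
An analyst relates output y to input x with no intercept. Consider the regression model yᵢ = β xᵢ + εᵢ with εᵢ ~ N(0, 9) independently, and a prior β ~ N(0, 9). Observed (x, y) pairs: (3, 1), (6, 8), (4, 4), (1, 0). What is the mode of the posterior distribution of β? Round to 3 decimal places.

log p(β | y) = −Σ(yᵢ − βxᵢ)²/(2·9) − β²/(2·9) + const.
Setting the derivative to zero: Σxᵢ(yᵢ − βxᵢ)/9 − β/9 = 0, so β = Σxᵢyᵢ / (Σxᵢ² + σ²/τ²).
Σxᵢyᵢ = 3·1 + 6·8 + 4·4 + 1·0 = 67; Σxᵢ² = 62; σ²/τ² = 1.
β̂_MAP = 67 / (62 + 1) = 67/63 ≈ 1.063.

β̂_MAP = 1.063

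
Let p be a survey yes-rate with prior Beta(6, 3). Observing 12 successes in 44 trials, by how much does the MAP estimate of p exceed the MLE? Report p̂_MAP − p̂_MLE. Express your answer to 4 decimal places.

MAP − MLE = 0.0606

Posterior is Beta(18, 35); MAP = (18−1)/(53−2) = 17/51 ≈ 0.33333.
MLE ignores the prior: p̂_MLE = k/n = 12/44 ≈ 0.27273.
Difference = 17/51 − 12/44 = 2/33 ≈ 0.0606.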